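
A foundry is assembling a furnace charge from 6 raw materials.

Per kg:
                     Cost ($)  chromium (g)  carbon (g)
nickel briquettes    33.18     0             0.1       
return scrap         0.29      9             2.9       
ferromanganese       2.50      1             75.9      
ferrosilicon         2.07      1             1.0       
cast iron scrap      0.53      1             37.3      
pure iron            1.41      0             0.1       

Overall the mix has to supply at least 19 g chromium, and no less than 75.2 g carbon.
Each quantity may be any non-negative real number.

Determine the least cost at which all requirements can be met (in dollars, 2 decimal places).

Treat it as an LP. Let x1 = kg of nickel briquettes, x2 = kg of return scrap, x3 = kg of ferromanganese, x4 = kg of ferrosilicon, x5 = kg of cast iron scrap, x6 = kg of pure iron.
Minimise 33.18x1 + 0.29x2 + 2.5x3 + 2.07x4 + 0.53x5 + 1.41x6 with:
  9x2 + 1x3 + 1x4 + 1x5 ≥ 19   (chromium)
  0.1x1 + 2.9x2 + 75.9x3 + 1x4 + 37.3x5 + 0.1x6 ≥ 75.2   (carbon)
  x1, x2, x3, x4, x5, x6 ≥ 0.
At the optimum only return scrap, cast iron scrap are positive (nickel briquettes, ferromanganese, ferrosilicon, pure iron = 0). There the chromium and carbon constraints are tight.
That vertex is x2 = 1.904, x5 = 1.868.
Cost = 0.29·1.904 + 0.53·1.868 = 1.5422.

$1.54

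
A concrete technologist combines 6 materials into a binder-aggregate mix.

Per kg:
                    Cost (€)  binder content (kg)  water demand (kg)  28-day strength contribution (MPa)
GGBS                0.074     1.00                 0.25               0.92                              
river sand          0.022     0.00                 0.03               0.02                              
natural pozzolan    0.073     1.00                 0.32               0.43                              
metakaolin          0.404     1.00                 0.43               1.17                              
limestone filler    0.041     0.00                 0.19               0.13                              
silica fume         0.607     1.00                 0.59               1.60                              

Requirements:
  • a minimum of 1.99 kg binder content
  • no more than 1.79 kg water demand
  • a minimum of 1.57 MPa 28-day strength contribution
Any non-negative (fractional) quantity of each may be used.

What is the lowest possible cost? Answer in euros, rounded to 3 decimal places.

€0.147

Let x1 = kg of GGBS, x2 = kg of river sand, x3 = kg of natural pozzolan, x4 = kg of metakaolin, x5 = kg of limestone filler, x6 = kg of silica fume.
min 0.074x1 + 0.022x2 + 0.073x3 + 0.404x4 + 0.041x5 + 0.607x6 s.t.:
  1x1 + 1x3 + 1x4 + 1x6 ≥ 1.99   (binder content)
  0.25x1 + 0.03x2 + 0.32x3 + 0.43x4 + 0.19x5 + 0.59x6 ≤ 1.79   (water demand)
  0.92x1 + 0.02x2 + 0.43x3 + 1.17x4 + 0.13x5 + 1.6x6 ≥ 1.57   (28-day strength contribution)
  x1, x2, x3, x4, x5, x6 ≥ 0.
At the optimum only GGBS, natural pozzolan are positive (river sand, metakaolin, limestone filler, silica fume = 0). The binder content and 28-day strength contribution requirements are met with equality.
Optimal quantities: GGBS = 1.458 kg, natural pozzolan = 0.5322 kg.
Total cost: 0.074·1.458 + 0.073·0.5322 = 0.14674.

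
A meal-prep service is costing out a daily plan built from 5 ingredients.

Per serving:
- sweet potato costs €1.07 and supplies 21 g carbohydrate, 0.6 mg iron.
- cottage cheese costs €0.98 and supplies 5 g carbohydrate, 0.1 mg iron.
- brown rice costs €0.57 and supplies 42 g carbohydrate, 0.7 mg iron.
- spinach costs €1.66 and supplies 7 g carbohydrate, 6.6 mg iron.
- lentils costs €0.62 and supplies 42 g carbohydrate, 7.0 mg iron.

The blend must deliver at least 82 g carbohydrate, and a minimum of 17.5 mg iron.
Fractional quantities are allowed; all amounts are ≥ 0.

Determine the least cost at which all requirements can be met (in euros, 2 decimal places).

Treat it as an LP. Let x1 = servings of sweet potato, x2 = servings of cottage cheese, x3 = servings of brown rice, x4 = servings of spinach, x5 = servings of lentils.
Minimise 1.07x1 + 0.98x2 + 0.57x3 + 1.66x4 + 0.62x5 with:
  21x1 + 5x2 + 42x3 + 7x4 + 42x5 ≥ 82   (carbohydrate)
  0.6x1 + 0.1x2 + 0.7x3 + 6.6x4 + 7x5 ≥ 17.5   (iron)
  x1, x2, x3, x4, x5 ≥ 0.
At the optimum only lentils is positive (sweet potato, cottage cheese, brown rice, spinach = 0). The iron requirement is met with equality.
Optimal quantities: lentils = 2.5 servings.
Cost = 0.62·2.5 = 1.5500.

€1.55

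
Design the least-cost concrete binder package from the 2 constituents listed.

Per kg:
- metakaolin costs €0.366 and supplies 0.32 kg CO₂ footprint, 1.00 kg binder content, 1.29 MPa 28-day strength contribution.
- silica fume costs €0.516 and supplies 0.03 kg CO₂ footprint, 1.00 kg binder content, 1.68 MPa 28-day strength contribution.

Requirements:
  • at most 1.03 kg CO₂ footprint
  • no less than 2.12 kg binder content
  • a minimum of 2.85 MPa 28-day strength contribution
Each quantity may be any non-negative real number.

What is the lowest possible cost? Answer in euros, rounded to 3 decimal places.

€0.809

Treat it as an LP. Let x1 = kg of metakaolin, x2 = kg of silica fume.
min 0.366x1 + 0.516x2 with:
  0.32x1 + 0.03x2 ≤ 1.03   (CO₂ footprint)
  1x1 + 1x2 ≥ 2.12   (binder content)
  1.29x1 + 1.68x2 ≥ 2.85   (28-day strength contribution)
  x1, x2 ≥ 0.
The optimal basis is {metakaolin}; silica fume drops out. There the 28-day strength contribution constraint is tight.
So metakaolin = 2.2093 kg.
Objective = 0.366·2.2093 = 0.80860.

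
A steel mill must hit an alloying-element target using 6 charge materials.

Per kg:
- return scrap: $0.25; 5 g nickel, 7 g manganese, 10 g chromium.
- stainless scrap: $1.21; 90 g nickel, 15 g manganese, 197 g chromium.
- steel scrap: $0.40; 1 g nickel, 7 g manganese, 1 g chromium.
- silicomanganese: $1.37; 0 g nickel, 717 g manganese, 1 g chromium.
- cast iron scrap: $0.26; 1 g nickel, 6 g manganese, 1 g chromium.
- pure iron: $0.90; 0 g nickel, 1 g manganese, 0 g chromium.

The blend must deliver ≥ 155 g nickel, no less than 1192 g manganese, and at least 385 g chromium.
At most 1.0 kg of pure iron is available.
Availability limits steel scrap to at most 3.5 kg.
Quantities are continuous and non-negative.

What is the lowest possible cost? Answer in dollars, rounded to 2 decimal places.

$4.58

Set it up as a linear program. Let x1 = kg of return scrap, x2 = kg of stainless scrap, x3 = kg of steel scrap, x4 = kg of silicomanganese, x5 = kg of cast iron scrap, x6 = kg of pure iron.
min 0.25x1 + 1.21x2 + 0.4x3 + 1.37x4 + 0.26x5 + 0.9x6 s.t.:
  5x1 + 90x2 + 1x3 + 1x5 ≥ 155   (nickel)
  7x1 + 15x2 + 7x3 + 717x4 + 6x5 + 1x6 ≥ 1192   (manganese)
  10x1 + 197x2 + 1x3 + 1x4 + 1x5 ≥ 385   (chromium)
  x6 ≤ 1
  x3 ≤ 3.5
  x1, x2, x3, x4, x5, x6 ≥ 0.
At the optimum only stainless scrap, silicomanganese are positive (return scrap, steel scrap, cast iron scrap, pure iron = 0). Binding constraints: manganese and chromium.
Solving gives x2 = 1.946, x4 = 1.622.
Total cost: 1.21·1.946 + 1.37·1.622 = 4.5768.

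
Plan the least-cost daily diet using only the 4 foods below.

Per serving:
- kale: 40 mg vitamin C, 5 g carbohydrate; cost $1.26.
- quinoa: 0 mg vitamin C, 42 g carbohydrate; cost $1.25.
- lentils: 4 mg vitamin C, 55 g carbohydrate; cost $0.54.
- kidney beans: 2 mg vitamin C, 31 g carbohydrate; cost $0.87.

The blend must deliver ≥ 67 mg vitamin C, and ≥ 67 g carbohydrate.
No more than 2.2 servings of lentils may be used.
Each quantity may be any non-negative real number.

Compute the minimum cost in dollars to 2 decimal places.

$2.56

Treat it as an LP. Let x1 = servings of kale, x2 = servings of quinoa, x3 = servings of lentils, x4 = servings of kidney beans.
Minimise 1.26x1 + 1.25x2 + 0.54x3 + 0.87x4 with:
  40x1 + 4x3 + 2x4 ≥ 67   (vitamin C)
  5x1 + 42x2 + 55x3 + 31x4 ≥ 67   (carbohydrate)
  x3 ≤ 2.2
  x1, x2, x3, x4 ≥ 0.
The minimum-cost mix takes nothing from quinoa, kidney beans — only kale, lentils. There the vitamin C and carbohydrate constraints are tight.
Solving gives x1 = 1.567, x3 = 1.076.
Total cost: 1.26·1.567 + 0.54·1.076 = 2.5555.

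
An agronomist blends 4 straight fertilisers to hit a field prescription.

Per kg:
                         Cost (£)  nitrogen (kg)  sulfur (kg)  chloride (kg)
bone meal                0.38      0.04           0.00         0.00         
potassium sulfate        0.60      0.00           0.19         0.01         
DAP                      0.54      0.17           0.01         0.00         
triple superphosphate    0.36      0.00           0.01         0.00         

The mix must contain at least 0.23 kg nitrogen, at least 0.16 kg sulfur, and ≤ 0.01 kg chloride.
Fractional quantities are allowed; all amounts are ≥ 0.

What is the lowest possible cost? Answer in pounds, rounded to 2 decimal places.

Treat it as an LP. Let x1 = kg of bone meal, x2 = kg of potassium sulfate, x3 = kg of DAP, x4 = kg of triple superphosphate.
min 0.38x1 + 0.6x2 + 0.54x3 + 0.36x4 with:
  0.04x1 + 0.17x3 ≥ 0.23   (nitrogen)
  0.19x2 + 0.01x3 + 0.01x4 ≥ 0.16   (sulfur)
  0.01x2 ≤ 0.01   (chloride)
  x1, x2, x3, x4 ≥ 0.
The cheapest feasible vertex uses only potassium sulfate, DAP; bone meal, triple superphosphate are not used. The nitrogen and sulfur requirements are met with equality.
Solving gives x2 = 0.7709, x3 = 1.353.
Objective = 0.6·0.7709 + 0.54·1.353 = 1.1932.

£1.19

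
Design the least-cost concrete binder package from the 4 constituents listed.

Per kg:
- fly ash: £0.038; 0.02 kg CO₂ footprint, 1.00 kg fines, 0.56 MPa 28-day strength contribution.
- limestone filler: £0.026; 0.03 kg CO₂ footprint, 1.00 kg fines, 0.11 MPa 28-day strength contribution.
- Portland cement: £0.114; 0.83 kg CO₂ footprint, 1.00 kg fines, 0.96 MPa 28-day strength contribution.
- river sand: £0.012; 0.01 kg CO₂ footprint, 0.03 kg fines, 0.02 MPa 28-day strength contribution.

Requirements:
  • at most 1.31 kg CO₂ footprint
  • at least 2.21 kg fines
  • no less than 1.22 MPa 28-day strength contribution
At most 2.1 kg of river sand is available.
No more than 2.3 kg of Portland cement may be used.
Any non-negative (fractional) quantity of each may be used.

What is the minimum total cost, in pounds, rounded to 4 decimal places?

Set it up as a linear program. Let x1 = kg of fly ash, x2 = kg of limestone filler, x3 = kg of Portland cement, x4 = kg of river sand.
min 0.038x1 + 0.026x2 + 0.114x3 + 0.012x4 subject to:
  0.02x1 + 0.03x2 + 0.83x3 + 0.01x4 ≤ 1.31   (CO₂ footprint)
  1x1 + 1x2 + 1x3 + 0.03x4 ≥ 2.21   (fines)
  0.56x1 + 0.11x2 + 0.96x3 + 0.02x4 ≥ 1.22   (28-day strength contribution)
  x4 ≤ 2.1
  x3 ≤ 2.3
  x1, x2, x3, x4 ≥ 0.
The minimum-cost mix takes nothing from Portland cement, river sand — only fly ash, limestone filler. The fines and 28-day strength contribution requirements are met with equality.
So fly ash = 2.171 kg, limestone filler = 0.03911 kg.
Cost = 0.038·2.171 + 0.026·0.03911 = 0.083515.

£0.0835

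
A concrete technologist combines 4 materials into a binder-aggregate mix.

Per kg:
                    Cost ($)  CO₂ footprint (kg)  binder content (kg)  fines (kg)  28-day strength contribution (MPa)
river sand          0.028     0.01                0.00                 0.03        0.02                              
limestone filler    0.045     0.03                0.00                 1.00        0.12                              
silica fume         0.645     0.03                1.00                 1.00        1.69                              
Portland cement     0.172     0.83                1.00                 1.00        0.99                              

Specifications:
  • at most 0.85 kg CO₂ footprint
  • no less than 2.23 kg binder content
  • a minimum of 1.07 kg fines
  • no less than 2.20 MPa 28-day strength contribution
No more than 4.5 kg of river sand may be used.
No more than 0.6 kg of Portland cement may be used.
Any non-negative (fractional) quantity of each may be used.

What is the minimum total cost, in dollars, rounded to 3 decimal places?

Let x1 = kg of river sand, x2 = kg of limestone filler, x3 = kg of silica fume, x4 = kg of Portland cement.
Minimise 0.028x1 + 0.045x2 + 0.645x3 + 0.172x4 subject to:
  0.01x1 + 0.03x2 + 0.03x3 + 0.83x4 ≤ 0.85   (CO₂ footprint)
  1x3 + 1x4 ≥ 2.23   (binder content)
  0.03x1 + 1x2 + 1x3 + 1x4 ≥ 1.07   (fines)
  0.02x1 + 0.12x2 + 1.69x3 + 0.99x4 ≥ 2.2   (28-day strength contribution)
  x1 ≤ 4.5
  x4 ≤ 0.6
  x1, x2, x3, x4 ≥ 0.
The cheapest feasible vertex uses only silica fume, Portland cement; river sand, limestone filler are not used. There the binder content and the Portland cement cap constraints are tight.
So silica fume = 1.63 kg, Portland cement = 0.6 kg.
Cost = 0.645·1.63 + 0.172·0.6 = 1.15455.

$1.155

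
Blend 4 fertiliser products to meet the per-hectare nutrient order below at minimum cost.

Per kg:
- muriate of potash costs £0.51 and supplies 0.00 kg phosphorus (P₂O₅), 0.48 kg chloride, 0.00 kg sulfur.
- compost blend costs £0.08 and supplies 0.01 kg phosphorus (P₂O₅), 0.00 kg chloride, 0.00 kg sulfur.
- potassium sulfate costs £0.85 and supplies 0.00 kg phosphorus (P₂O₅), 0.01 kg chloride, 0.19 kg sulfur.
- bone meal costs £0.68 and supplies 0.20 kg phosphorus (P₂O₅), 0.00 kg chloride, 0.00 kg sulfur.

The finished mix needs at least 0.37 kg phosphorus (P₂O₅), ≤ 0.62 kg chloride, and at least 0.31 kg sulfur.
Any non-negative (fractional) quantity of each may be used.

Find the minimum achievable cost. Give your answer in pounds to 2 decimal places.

£2.64

Set it up as a linear program. Let x1 = kg of muriate of potash, x2 = kg of compost blend, x3 = kg of potassium sulfate, x4 = kg of bone meal.
Minimise 0.51x1 + 0.08x2 + 0.85x3 + 0.68x4 with:
  0.01x2 + 0.2x4 ≥ 0.37   (phosphorus (P₂O₅))
  0.48x1 + 0.01x3 ≤ 0.62   (chloride)
  0.19x3 ≥ 0.31   (sulfur)
  x1, x2, x3, x4 ≥ 0.
The minimum-cost mix takes nothing from muriate of potash, compost blend — only potassium sulfate, bone meal. The phosphorus (P₂O₅) and sulfur requirements are met with equality.
Optimal quantities: potassium sulfate = 1.6316 kg, bone meal = 1.85 kg.
Hence cost = 0.85·1.6316 + 0.68·1.85 = £2.6449.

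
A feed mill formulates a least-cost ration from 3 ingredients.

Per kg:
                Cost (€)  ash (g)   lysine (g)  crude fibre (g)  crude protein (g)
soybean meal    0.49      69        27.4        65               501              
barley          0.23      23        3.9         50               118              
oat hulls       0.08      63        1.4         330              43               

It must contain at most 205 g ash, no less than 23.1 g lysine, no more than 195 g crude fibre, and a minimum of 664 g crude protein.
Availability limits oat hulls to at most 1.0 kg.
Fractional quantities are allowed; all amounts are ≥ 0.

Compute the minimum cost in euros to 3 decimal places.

Let x1 = kg of soybean meal, x2 = kg of barley, x3 = kg of oat hulls.
min 0.49x1 + 0.23x2 + 0.08x3 subject to:
  69x1 + 23x2 + 63x3 ≤ 205   (ash)
  27.4x1 + 3.9x2 + 1.4x3 ≥ 23.1   (lysine)
  65x1 + 50x2 + 330x3 ≤ 195   (crude fibre)
  501x1 + 118x2 + 43x3 ≥ 664   (crude protein)
  x3 ≤ 1
  x1, x2, x3 ≥ 0.
At the optimum only soybean meal is positive (barley, oat hulls = 0). There the crude protein constraint is tight.
Solving gives x1 = 1.325.
Cost = 0.49·1.325 = 0.64925.

€0.649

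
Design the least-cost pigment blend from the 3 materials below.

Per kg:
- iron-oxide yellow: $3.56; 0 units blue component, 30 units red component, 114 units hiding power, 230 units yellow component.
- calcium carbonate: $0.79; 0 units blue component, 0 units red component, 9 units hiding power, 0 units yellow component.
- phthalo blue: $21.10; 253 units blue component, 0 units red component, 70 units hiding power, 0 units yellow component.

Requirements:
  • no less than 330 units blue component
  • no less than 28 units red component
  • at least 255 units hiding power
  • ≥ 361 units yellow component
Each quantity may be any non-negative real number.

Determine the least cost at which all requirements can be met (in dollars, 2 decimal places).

$33.11

Let x1 = kg of iron-oxide yellow, x2 = kg of calcium carbonate, x3 = kg of phthalo blue.
min 3.56x1 + 0.79x2 + 21.1x3 with:
  253x3 ≥ 330   (blue component)
  30x1 ≥ 28   (red component)
  114x1 + 9x2 + 70x3 ≥ 255   (hiding power)
  230x1 ≥ 361   (yellow component)
  x1, x2, x3 ≥ 0.
The optimal basis is {iron-oxide yellow, phthalo blue}; calcium carbonate drops out. The blue component and yellow component requirements are met with equality.
So iron-oxide yellow = 1.5696 kg, phthalo blue = 1.3043 kg.
Hence cost = 3.56·1.5696 + 21.1·1.3043 = $33.1085.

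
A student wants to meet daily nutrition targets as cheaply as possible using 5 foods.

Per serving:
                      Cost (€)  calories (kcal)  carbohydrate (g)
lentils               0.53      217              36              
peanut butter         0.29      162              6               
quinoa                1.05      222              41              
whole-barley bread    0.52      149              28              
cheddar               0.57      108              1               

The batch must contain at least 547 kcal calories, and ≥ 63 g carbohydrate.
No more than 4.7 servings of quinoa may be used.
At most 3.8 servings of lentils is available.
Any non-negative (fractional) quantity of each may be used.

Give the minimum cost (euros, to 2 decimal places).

This is a linear program. Let x1 = servings of lentils, x2 = servings of peanut butter, x3 = servings of quinoa, x4 = servings of whole-barley bread, x5 = servings of cheddar.
Minimize 0.53x1 + 0.29x2 + 1.05x3 + 0.52x4 + 0.57x5 s.t.:
  217x1 + 162x2 + 222x3 + 149x4 + 108x5 ≥ 547   (calories)
  36x1 + 6x2 + 41x3 + 28x4 + 1x5 ≥ 63   (carbohydrate)
  x3 ≤ 4.7
  x1 ≤ 3.8
  x1, x2, x3, x4, x5 ≥ 0.
The minimum-cost mix takes nothing from quinoa, whole-barley bread, cheddar — only lentils, peanut butter. There the calories and carbohydrate constraints are tight.
Solving gives x1 = 1.528, x2 = 1.329.
Cost = 0.53·1.528 + 0.29·1.329 = 1.1953.

€1.20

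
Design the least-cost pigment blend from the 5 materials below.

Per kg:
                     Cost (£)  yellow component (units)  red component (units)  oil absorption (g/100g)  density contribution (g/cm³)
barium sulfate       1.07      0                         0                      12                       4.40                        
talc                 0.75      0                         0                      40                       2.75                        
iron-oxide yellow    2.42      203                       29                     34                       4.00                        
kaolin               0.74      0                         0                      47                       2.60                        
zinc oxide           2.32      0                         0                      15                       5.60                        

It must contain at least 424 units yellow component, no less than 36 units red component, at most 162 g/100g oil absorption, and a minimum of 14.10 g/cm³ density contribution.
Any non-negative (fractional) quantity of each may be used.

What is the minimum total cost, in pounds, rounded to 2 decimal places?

£6.45

This is a linear program. Let x1 = kg of barium sulfate, x2 = kg of talc, x3 = kg of iron-oxide yellow, x4 = kg of kaolin, x5 = kg of zinc oxide.
Minimize 1.07x1 + 0.75x2 + 2.42x3 + 0.74x4 + 2.32x5 s.t.:
  203x3 ≥ 424   (yellow component)
  29x3 ≥ 36   (red component)
  12x1 + 40x2 + 34x3 + 47x4 + 15x5 ≤ 162   (oil absorption)
  4.4x1 + 2.75x2 + 4x3 + 2.6x4 + 5.6x5 ≥ 14.1   (density contribution)
  x1, x2, x3, x4, x5 ≥ 0.
The optimal basis is {barium sulfate, iron-oxide yellow}; talc, kaolin, zinc oxide drop out. The yellow component and density contribution requirements are met with equality.
Optimal quantities: barium sulfate = 1.306 kg, iron-oxide yellow = 2.089 kg.
Total cost: 1.07·1.306 + 2.42·2.089 = 6.4528.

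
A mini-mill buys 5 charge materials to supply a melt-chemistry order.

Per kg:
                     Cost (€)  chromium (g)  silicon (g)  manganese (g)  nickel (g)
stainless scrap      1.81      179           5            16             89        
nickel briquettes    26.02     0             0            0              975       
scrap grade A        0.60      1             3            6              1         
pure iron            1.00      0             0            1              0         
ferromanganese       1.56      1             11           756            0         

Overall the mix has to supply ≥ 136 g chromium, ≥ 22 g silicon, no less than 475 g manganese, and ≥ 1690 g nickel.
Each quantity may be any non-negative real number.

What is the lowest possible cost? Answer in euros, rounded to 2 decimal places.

€34.72

Let x1 = kg of stainless scrap, x2 = kg of nickel briquettes, x3 = kg of scrap grade A, x4 = kg of pure iron, x5 = kg of ferromanganese.
min 1.81x1 + 26.02x2 + 0.6x3 + 1x4 + 1.56x5 s.t.:
  179x1 + 1x3 + 1x5 ≥ 136   (chromium)
  5x1 + 3x3 + 11x5 ≥ 22   (silicon)
  16x1 + 6x3 + 1x4 + 756x5 ≥ 475   (manganese)
  89x1 + 975x2 + 1x3 ≥ 1690   (nickel)
  x1, x2, x3, x4, x5 ≥ 0.
The minimum-cost mix takes nothing from nickel briquettes, scrap grade A, pure iron — only stainless scrap, ferromanganese. The manganese and nickel requirements are met with equality.
So stainless scrap = 18.989 kg, ferromanganese = 0.22643 kg.
Total cost: 1.81·18.989 + 1.56·0.22643 = 34.7233.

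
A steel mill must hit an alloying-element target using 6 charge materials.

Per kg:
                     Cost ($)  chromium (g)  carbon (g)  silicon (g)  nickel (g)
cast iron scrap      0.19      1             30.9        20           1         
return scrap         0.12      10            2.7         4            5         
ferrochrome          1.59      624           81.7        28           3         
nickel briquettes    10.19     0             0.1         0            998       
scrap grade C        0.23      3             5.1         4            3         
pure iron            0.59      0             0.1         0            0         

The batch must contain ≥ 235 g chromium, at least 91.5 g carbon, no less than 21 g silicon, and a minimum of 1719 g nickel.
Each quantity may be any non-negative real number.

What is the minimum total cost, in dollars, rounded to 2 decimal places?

This is a linear program. Let x1 = kg of cast iron scrap, x2 = kg of return scrap, x3 = kg of ferrochrome, x4 = kg of nickel briquettes, x5 = kg of scrap grade C, x6 = kg of pure iron.
min 0.19x1 + 0.12x2 + 1.59x3 + 10.19x4 + 0.23x5 + 0.59x6 s.t.:
  1x1 + 10x2 + 624x3 + 3x5 ≥ 235   (chromium)
  30.9x1 + 2.7x2 + 81.7x3 + 0.1x4 + 5.1x5 + 0.1x6 ≥ 91.5   (carbon)
  20x1 + 4x2 + 28x3 + 4x5 ≥ 21   (silicon)
  1x1 + 5x2 + 3x3 + 998x4 + 3x5 ≥ 1719   (nickel)
  x1, x2, x3, x4, x5, x6 ≥ 0.
The cheapest feasible vertex uses only cast iron scrap, ferrochrome, nickel briquettes; return scrap, scrap grade C, pure iron are not used. The chromium, carbon, nickel requirements are met with equality.
Solving gives x1 = 1.9682, x3 = 0.37345, x4 = 1.7194.
Cost = 0.19·1.9682 + 1.59·0.37345 + 10.19·1.7194 = 18.4884.

$18.49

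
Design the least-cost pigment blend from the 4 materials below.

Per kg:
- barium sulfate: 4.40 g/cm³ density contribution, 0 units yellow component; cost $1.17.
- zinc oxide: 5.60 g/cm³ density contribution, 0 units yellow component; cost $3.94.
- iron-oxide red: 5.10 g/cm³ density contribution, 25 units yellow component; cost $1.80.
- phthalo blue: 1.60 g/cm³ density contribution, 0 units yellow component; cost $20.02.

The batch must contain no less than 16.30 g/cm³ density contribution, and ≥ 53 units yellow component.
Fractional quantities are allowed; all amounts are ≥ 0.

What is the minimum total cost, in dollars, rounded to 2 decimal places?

Let x1 = kg of barium sulfate, x2 = kg of zinc oxide, x3 = kg of iron-oxide red, x4 = kg of phthalo blue.
Minimize 1.17x1 + 3.94x2 + 1.8x3 + 20.02x4 s.t.:
  4.4x1 + 5.6x2 + 5.1x3 + 1.6x4 ≥ 16.3   (density contribution)
  25x3 ≥ 53   (yellow component)
  x1, x2, x3, x4 ≥ 0.
The optimal basis is {barium sulfate, iron-oxide red}; zinc oxide, phthalo blue drop out. There the density contribution and yellow component constraints are tight.
That vertex is x1 = 1.2473, x3 = 2.12.
Cost = 1.17·1.2473 + 1.8·2.12 = 5.2753.

$5.28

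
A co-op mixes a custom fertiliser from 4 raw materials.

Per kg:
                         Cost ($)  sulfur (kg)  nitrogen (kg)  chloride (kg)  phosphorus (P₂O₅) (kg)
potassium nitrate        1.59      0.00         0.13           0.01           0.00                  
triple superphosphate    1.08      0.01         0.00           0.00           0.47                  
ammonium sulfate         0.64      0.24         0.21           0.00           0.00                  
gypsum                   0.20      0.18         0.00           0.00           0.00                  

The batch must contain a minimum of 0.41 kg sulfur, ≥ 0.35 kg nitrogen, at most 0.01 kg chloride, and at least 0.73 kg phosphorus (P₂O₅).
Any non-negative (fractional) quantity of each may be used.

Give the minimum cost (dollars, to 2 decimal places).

$2.74

Set it up as a linear program. Let x1 = kg of potassium nitrate, x2 = kg of triple superphosphate, x3 = kg of ammonium sulfate, x4 = kg of gypsum.
Minimise 1.59x1 + 1.08x2 + 0.64x3 + 0.2x4 subject to:
  0.01x2 + 0.24x3 + 0.18x4 ≥ 0.41   (sulfur)
  0.13x1 + 0.21x3 ≥ 0.35   (nitrogen)
  0.01x1 ≤ 0.01   (chloride)
  0.47x2 ≥ 0.73   (phosphorus (P₂O₅))
  x1, x2, x3, x4 ≥ 0.
The optimal basis is {triple superphosphate, ammonium sulfate}; potassium nitrate, gypsum drop out. The nitrogen and phosphorus (P₂O₅) requirements are met with equality.
Optimal quantities: triple superphosphate = 1.553 kg, ammonium sulfate = 1.667 kg.
Total cost: 1.08·1.553 + 0.64·1.667 = 2.7441.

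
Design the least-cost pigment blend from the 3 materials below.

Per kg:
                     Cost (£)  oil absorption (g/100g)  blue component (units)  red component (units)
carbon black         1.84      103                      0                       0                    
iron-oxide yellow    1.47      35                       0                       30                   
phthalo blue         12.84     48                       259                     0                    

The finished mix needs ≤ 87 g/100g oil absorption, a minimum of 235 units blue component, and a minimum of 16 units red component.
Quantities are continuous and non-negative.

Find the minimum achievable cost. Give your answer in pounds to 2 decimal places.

Let x1 = kg of carbon black, x2 = kg of iron-oxide yellow, x3 = kg of phthalo blue.
min 1.84x1 + 1.47x2 + 12.84x3 s.t.:
  103x1 + 35x2 + 48x3 ≤ 87   (oil absorption)
  259x3 ≥ 235   (blue component)
  30x2 ≥ 16   (red component)
  x1, x2, x3 ≥ 0.
The cheapest feasible vertex uses only iron-oxide yellow, phthalo blue; carbon black is not used. The blue component and red component requirements are met with equality.
Optimal quantities: iron-oxide yellow = 0.5333 kg, phthalo blue = 0.9073 kg.
Objective = 1.47·0.5333 + 12.84·0.9073 = 12.4337.

£12.43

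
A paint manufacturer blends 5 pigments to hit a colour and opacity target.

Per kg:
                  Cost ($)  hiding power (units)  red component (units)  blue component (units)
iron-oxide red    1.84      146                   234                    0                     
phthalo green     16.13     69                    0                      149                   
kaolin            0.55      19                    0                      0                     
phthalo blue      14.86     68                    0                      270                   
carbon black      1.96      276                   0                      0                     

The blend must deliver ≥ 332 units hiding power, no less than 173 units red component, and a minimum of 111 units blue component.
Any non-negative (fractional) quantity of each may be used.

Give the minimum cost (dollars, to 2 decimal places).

Let x1 = kg of iron-oxide red, x2 = kg of phthalo green, x3 = kg of kaolin, x4 = kg of phthalo blue, x5 = kg of carbon black.
Minimise 1.84x1 + 16.13x2 + 0.55x3 + 14.86x4 + 1.96x5 s.t.:
  146x1 + 69x2 + 19x3 + 68x4 + 276x5 ≥ 332   (hiding power)
  234x1 ≥ 173   (red component)
  149x2 + 270x4 ≥ 111   (blue component)
  x1, x2, x3, x4, x5 ≥ 0.
At the optimum only iron-oxide red, phthalo blue, carbon black are positive (phthalo green, kaolin = 0). There the hiding power, red component, blue component constraints are tight.
Solving gives x1 = 0.7393, x4 = 0.4111, x5 = 0.7105.
Total cost: 1.84·0.7393 + 14.86·0.4111 + 1.96·0.7105 = 8.8618.

$8.86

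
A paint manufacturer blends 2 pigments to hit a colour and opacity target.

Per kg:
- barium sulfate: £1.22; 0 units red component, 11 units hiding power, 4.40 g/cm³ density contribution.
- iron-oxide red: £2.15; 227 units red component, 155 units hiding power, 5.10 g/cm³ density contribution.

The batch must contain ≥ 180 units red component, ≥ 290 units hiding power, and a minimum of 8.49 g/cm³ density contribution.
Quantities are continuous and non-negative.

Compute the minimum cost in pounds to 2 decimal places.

Treat it as an LP. Let x1 = kg of barium sulfate, x2 = kg of iron-oxide red.
Minimise 1.22x1 + 2.15x2 subject to:
  227x2 ≥ 180   (red component)
  11x1 + 155x2 ≥ 290   (hiding power)
  4.4x1 + 5.1x2 ≥ 8.49   (density contribution)
  x1, x2 ≥ 0.
The optimal basis is {iron-oxide red}; barium sulfate drops out. There the hiding power constraint is tight.
That vertex is x2 = 1.871.
Hence cost = 2.15·1.871 = £4.0227.

£4.02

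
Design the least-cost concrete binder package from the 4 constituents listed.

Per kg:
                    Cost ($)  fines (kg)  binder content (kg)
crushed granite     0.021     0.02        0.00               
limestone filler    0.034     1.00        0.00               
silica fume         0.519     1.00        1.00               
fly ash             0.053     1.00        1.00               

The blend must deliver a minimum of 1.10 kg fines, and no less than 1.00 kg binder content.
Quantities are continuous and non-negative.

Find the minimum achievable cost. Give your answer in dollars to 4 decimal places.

Let x1 = kg of crushed granite, x2 = kg of limestone filler, x3 = kg of silica fume, x4 = kg of fly ash.
Minimize 0.021x1 + 0.034x2 + 0.519x3 + 0.053x4 with:
  0.02x1 + 1x2 + 1x3 + 1x4 ≥ 1.1   (fines)
  1x3 + 1x4 ≥ 1   (binder content)
  x1, x2, x3, x4 ≥ 0.
The minimum-cost mix takes nothing from crushed granite, silica fume — only limestone filler, fly ash. There the fines and binder content constraints are tight.
Solving gives x2 = 0.1, x4 = 1.
Objective = 0.034·0.1 + 0.053·1 = 0.056400.

$0.0564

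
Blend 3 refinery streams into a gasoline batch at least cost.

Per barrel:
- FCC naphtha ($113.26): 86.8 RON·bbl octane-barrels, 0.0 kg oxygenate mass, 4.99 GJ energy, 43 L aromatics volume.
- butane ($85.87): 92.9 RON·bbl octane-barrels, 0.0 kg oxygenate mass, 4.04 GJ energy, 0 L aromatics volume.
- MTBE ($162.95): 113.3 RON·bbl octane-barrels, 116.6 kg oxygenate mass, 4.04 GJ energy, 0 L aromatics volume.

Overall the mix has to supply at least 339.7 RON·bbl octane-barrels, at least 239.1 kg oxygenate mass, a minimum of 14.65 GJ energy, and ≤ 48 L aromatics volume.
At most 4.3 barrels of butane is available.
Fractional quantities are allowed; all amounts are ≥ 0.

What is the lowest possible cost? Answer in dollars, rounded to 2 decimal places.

$469.45

Let x1 = barrels of FCC naphtha, x2 = barrels of butane, x3 = barrels of MTBE.
Minimise 113.26x1 + 85.87x2 + 162.95x3 with:
  86.8x1 + 92.9x2 + 113.3x3 ≥ 339.7   (octane-barrels)
  116.6x3 ≥ 239.1   (oxygenate mass)
  4.99x1 + 4.04x2 + 4.04x3 ≥ 14.65   (energy)
  43x1 ≤ 48   (aromatics volume)
  x2 ≤ 4.3
  x1, x2, x3 ≥ 0.
The minimum-cost mix takes nothing from FCC naphtha — only butane, MTBE. Binding constraints: oxygenate mass and energy.
Solving gives x2 = 1.57564, x3 = 2.0506.
Hence cost = 85.87·1.57564 + 162.95·2.0506 = $469.4455.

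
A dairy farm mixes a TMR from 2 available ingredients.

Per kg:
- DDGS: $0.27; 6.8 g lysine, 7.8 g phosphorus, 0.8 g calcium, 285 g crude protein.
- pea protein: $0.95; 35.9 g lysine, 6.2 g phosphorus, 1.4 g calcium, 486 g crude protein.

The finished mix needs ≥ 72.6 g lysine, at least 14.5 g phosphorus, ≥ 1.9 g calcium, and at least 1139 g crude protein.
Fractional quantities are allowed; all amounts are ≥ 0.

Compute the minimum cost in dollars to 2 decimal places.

Treat it as an LP. Let x1 = kg of DDGS, x2 = kg of pea protein.
Minimise 0.27x1 + 0.95x2 s.t.:
  6.8x1 + 35.9x2 ≥ 72.6   (lysine)
  7.8x1 + 6.2x2 ≥ 14.5   (phosphorus)
  0.8x1 + 1.4x2 ≥ 1.9   (calcium)
  285x1 + 486x2 ≥ 1139   (crude protein)
  x1, x2 ≥ 0.
Both inputs are positive at the optimum. There the lysine and crude protein constraints are tight.
So DDGS = 0.8094 kg, pea protein = 1.869 kg.
Objective = 0.27·0.8094 + 0.95·1.869 = 1.9941.

$1.99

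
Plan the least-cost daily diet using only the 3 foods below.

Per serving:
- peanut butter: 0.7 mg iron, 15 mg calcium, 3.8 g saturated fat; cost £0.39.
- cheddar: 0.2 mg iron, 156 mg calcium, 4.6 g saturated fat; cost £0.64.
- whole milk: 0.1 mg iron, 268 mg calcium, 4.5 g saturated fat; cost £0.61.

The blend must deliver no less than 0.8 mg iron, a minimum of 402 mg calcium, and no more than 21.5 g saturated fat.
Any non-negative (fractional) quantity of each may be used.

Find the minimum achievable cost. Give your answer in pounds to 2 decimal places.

Set it up as a linear program. Let x1 = servings of peanut butter, x2 = servings of cheddar, x3 = servings of whole milk.
Minimise 0.39x1 + 0.64x2 + 0.61x3 s.t.:
  0.7x1 + 0.2x2 + 0.1x3 ≥ 0.8   (iron)
  15x1 + 156x2 + 268x3 ≥ 402   (calcium)
  3.8x1 + 4.6x2 + 4.5x3 ≤ 21.5   (saturated fat)
  x1, x2, x3 ≥ 0.
The minimum-cost mix takes nothing from cheddar — only peanut butter, whole milk. There the iron and calcium constraints are tight.
Optimal quantities: peanut butter = 0.9361 servings, whole milk = 1.448 servings.
Cost = 0.39·0.9361 + 0.61·1.448 = 1.2484.

£1.25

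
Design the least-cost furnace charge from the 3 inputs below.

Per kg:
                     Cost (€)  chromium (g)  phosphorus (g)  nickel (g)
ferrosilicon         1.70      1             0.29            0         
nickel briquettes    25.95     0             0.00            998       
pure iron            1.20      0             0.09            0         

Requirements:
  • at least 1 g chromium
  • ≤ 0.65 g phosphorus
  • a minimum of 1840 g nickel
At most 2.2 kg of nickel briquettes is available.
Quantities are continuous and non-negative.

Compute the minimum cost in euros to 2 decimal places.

Set it up as a linear program. Let x1 = kg of ferrosilicon, x2 = kg of nickel briquettes, x3 = kg of pure iron.
min 1.7x1 + 25.95x2 + 1.2x3 s.t.:
  1x1 ≥ 1   (chromium)
  0.29x1 + 0.09x3 ≤ 0.65   (phosphorus)
  998x2 ≥ 1840   (nickel)
  x2 ≤ 2.2
  x1, x2, x3 ≥ 0.
The optimal basis is {ferrosilicon, nickel briquettes}; pure iron drops out. The chromium and nickel requirements are met with equality.
Solving gives x1 = 1, x2 = 1.8437.
Cost = 1.7·1 + 25.95·1.8437 = 49.5440.

€49.54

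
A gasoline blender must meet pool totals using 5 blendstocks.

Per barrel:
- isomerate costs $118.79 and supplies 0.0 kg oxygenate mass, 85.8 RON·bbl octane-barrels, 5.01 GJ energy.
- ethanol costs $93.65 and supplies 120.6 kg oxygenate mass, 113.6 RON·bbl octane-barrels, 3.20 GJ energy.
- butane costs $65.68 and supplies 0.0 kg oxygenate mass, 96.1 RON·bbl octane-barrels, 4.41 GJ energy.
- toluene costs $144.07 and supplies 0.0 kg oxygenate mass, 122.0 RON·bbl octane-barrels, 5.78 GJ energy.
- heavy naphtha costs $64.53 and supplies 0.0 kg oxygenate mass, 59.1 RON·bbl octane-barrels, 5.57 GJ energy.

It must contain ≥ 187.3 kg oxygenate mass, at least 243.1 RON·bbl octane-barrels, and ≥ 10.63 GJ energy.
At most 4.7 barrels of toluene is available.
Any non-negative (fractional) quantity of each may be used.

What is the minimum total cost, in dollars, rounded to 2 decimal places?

Let x1 = barrels of isomerate, x2 = barrels of ethanol, x3 = barrels of butane, x4 = barrels of toluene, x5 = barrels of heavy naphtha.
Minimise 118.79x1 + 93.65x2 + 65.68x3 + 144.07x4 + 64.53x5 s.t.:
  120.6x2 ≥ 187.3   (oxygenate mass)
  85.8x1 + 113.6x2 + 96.1x3 + 122x4 + 59.1x5 ≥ 243.1   (octane-barrels)
  5.01x1 + 3.2x2 + 4.41x3 + 5.78x4 + 5.57x5 ≥ 10.63   (energy)
  x4 ≤ 4.7
  x1, x2, x3, x4, x5 ≥ 0.
The minimum-cost mix takes nothing from isomerate, toluene — only ethanol, butane, heavy naphtha. There the oxygenate mass, octane-barrels, energy constraints are tight.
Optimal quantities: ethanol = 1.5531 barrels, butane = 0.13415 barrels, heavy naphtha = 0.90998 barrels.
Hence cost = 93.65·1.5531 + 65.68·0.13415 + 64.53·0.90998 = $212.9798.

$212.98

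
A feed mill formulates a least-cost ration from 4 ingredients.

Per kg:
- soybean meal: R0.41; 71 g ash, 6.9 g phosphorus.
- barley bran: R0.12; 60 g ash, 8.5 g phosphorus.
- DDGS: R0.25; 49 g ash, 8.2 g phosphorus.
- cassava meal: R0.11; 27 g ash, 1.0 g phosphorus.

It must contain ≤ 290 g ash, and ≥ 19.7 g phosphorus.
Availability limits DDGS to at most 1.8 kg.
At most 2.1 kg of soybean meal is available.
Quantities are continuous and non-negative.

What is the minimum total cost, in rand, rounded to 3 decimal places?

R0.278

Let x1 = kg of soybean meal, x2 = kg of barley bran, x3 = kg of DDGS, x4 = kg of cassava meal.
Minimize 0.41x1 + 0.12x2 + 0.25x3 + 0.11x4 subject to:
  71x1 + 60x2 + 49x3 + 27x4 ≤ 290   (ash)
  6.9x1 + 8.5x2 + 8.2x3 + 1x4 ≥ 19.7   (phosphorus)
  x3 ≤ 1.8
  x1 ≤ 2.1
  x1, x2, x3, x4 ≥ 0.
The cheapest feasible vertex uses only barley bran; soybean meal, DDGS, cassava meal are not used. Binding constraint: phosphorus.
Solving gives x2 = 2.318.
Cost = 0.12·2.318 = 0.27816.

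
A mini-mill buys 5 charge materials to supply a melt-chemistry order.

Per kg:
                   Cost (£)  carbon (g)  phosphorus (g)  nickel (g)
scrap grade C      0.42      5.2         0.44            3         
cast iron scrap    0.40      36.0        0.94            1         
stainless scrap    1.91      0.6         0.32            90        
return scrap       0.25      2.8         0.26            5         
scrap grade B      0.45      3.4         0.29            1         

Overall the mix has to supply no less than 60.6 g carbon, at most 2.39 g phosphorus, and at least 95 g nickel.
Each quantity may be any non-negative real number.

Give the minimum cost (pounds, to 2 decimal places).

£2.65

This is a linear program. Let x1 = kg of scrap grade C, x2 = kg of cast iron scrap, x3 = kg of stainless scrap, x4 = kg of return scrap, x5 = kg of scrap grade B.
min 0.42x1 + 0.4x2 + 1.91x3 + 0.25x4 + 0.45x5 s.t.:
  5.2x1 + 36x2 + 0.6x3 + 2.8x4 + 3.4x5 ≥ 60.6   (carbon)
  0.44x1 + 0.94x2 + 0.32x3 + 0.26x4 + 0.29x5 ≤ 2.39   (phosphorus)
  3x1 + 1x2 + 90x3 + 5x4 + 1x5 ≥ 95   (nickel)
  x1, x2, x3, x4, x5 ≥ 0.
The minimum-cost mix takes nothing from scrap grade C, return scrap, scrap grade B — only cast iron scrap, stainless scrap. Binding constraints: carbon and nickel.
So cast iron scrap = 1.666 kg, stainless scrap = 1.037 kg.
Total cost: 0.4·1.666 + 1.91·1.037 = 2.6471.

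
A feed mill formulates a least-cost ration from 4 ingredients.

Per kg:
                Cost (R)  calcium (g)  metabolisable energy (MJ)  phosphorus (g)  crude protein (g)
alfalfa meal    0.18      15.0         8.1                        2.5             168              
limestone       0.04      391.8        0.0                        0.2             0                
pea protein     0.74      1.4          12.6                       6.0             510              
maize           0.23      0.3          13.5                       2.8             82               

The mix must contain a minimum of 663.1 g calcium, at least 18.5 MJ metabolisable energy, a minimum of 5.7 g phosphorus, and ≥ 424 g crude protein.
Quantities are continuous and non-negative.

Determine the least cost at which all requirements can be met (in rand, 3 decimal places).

R0.518

Let x1 = kg of alfalfa meal, x2 = kg of limestone, x3 = kg of pea protein, x4 = kg of maize.
Minimize 0.18x1 + 0.04x2 + 0.74x3 + 0.23x4 with:
  15x1 + 391.8x2 + 1.4x3 + 0.3x4 ≥ 663.1   (calcium)
  8.1x1 + 12.6x3 + 13.5x4 ≥ 18.5   (metabolisable energy)
  2.5x1 + 0.2x2 + 6x3 + 2.8x4 ≥ 5.7   (phosphorus)
  168x1 + 510x3 + 82x4 ≥ 424   (crude protein)
  x1, x2, x3, x4 ≥ 0.
The optimal basis is {alfalfa meal, limestone}; pea protein, maize drop out. The calcium and crude protein requirements are met with equality.
Solving gives x1 = 2.524, x2 = 1.596.
Cost = 0.18·2.524 + 0.04·1.596 = 0.51816.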